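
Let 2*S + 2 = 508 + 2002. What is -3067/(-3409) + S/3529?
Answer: 15098329/12030361 ≈ 1.2550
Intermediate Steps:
S = 1254 (S = -1 + (508 + 2002)/2 = -1 + (½)*2510 = -1 + 1255 = 1254)
-3067/(-3409) + S/3529 = -3067/(-3409) + 1254/3529 = -3067*(-1/3409) + 1254*(1/3529) = 3067/3409 + 1254/3529 = 15098329/12030361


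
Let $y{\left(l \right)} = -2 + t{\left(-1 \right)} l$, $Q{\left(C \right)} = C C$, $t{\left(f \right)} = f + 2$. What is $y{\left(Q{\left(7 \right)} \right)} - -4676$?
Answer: $4723$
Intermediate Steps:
$t{\left(f \right)} = 2 + f$
$Q{\left(C \right)} = C^{2}$
$y{\left(l \right)} = -2 + l$ ($y{\left(l \right)} = -2 + \left(2 - 1\right) l = -2 + 1 l = -2 + l$)
$y{\left(Q{\left(7 \right)} \right)} - -4676 = \left(-2 + 7^{2}\right) - -4676 = \left(-2 + 49\right) + 4676 = 47 + 4676 = 4723$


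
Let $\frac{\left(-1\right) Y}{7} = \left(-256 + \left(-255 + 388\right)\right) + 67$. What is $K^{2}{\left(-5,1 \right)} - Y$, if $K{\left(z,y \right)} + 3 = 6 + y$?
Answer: $-376$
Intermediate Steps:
$K{\left(z,y \right)} = 3 + y$ ($K{\left(z,y \right)} = -3 + \left(6 + y\right) = 3 + y$)
$Y = 392$ ($Y = - 7 \left(\left(-256 + \left(-255 + 388\right)\right) + 67\right) = - 7 \left(\left(-256 + 133\right) + 67\right) = - 7 \left(-123 + 67\right) = \left(-7\right) \left(-56\right) = 392$)
$K^{2}{\left(-5,1 \right)} - Y = \left(3 + 1\right)^{2} - 392 = 4^{2} - 392 = 16 - 392 = -376$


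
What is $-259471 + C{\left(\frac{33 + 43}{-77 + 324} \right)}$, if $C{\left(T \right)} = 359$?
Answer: $-259112$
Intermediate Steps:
$-259471 + C{\left(\frac{33 + 43}{-77 + 324} \right)} = -259471 + 359 = -259112$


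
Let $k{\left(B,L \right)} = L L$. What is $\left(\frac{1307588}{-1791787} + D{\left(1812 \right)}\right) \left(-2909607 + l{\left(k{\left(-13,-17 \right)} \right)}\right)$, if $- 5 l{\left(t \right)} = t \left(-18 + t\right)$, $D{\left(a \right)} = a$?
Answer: $- \frac{47468522204757424}{8958935} \approx -5.2985 \cdot 10^{9}$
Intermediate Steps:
$k{\left(B,L \right)} = L^{2}$
$l{\left(t \right)} = - \frac{t \left(-18 + t\right)}{5}$
$\left(\frac{1307588}{-1791787} + D{\left(1812 \right)}\right) \left(-2909607 + l{\left(k{\left(-13,-17 \right)} \right)}\right) = \left(\frac{1307588}{-1791787} + 1812\right) \left(-2909607 + \frac{\left(-17\right)^{2} \left(18 - \left(-17\right)^{2}\right)}{5}\right) = \left(1307588 \left(- \frac{1}{1791787}\right) + 1812\right) \left(-2909607 + \frac{1}{5} \cdot 289 \left(18 - 289\right)\right) = \left(- \frac{1307588}{1791787} + 1812\right) \left(-2909607 + \frac{1}{5} \cdot 289 \left(18 - 289\right)\right) = \frac{3245410456 \left(-2909607 + \frac{1}{5} \cdot 289 \left(-271\right)\right)}{1791787} = \frac{3245410456 \left(-2909607 - \frac{78319}{5}\right)}{1791787} = \frac{3245410456}{1791787} \left(- \frac{14626354}{5}\right) = - \frac{47468522204757424}{8958935}$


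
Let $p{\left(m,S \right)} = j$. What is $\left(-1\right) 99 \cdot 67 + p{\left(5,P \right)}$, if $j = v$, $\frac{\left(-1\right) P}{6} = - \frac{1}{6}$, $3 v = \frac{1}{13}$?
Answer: $- \frac{258686}{39} \approx -6633.0$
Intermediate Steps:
$v = \frac{1}{39}$ ($v = \frac{1}{3 \cdot 13} = \frac{1}{3} \cdot \frac{1}{13} = \frac{1}{39} \approx 0.025641$)
$P = 1$ ($P = - 6 \left(- \frac{1}{6}\right) = - 6 \left(\left(-1\right) \frac{1}{6}\right) = \left(-6\right) \left(- \frac{1}{6}\right) = 1$)
$j = \frac{1}{39} \approx 0.025641$
$p{\left(m,S \right)} = \frac{1}{39}$
$\left(-1\right) 99 \cdot 67 + p{\left(5,P \right)} = \left(-1\right) 99 \cdot 67 + \frac{1}{39} = \left(-99\right) 67 + \frac{1}{39} = -6633 + \frac{1}{39} = - \frac{258686}{39}$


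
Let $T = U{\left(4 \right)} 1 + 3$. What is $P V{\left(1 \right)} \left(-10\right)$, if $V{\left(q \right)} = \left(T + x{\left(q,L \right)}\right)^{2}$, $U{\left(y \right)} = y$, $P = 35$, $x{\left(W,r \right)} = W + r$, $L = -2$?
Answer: $-12600$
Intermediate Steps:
$T = 7$ ($T = 4 \cdot 1 + 3 = 4 + 3 = 7$)
$V{\left(q \right)} = \left(5 + q\right)^{2}$ ($V{\left(q \right)} = \left(7 + \left(q - 2\right)\right)^{2} = \left(7 + \left(-2 + q\right)\right)^{2} = \left(5 + q\right)^{2}$)
$P V{\left(1 \right)} \left(-10\right) = 35 \left(5 + 1\right)^{2} \left(-10\right) = 35 \cdot 6^{2} \left(-10\right) = 35 \cdot 36 \left(-10\right) = 1260 \left(-10\right) = -12600$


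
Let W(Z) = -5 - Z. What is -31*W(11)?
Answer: 496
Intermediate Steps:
-31*W(11) = -31*(-5 - 1*11) = -31*(-5 - 11) = -31*(-16) = 496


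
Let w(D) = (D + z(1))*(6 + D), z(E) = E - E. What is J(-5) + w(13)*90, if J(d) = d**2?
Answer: 22255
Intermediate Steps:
z(E) = 0
w(D) = D*(6 + D) (w(D) = (D + 0)*(6 + D) = D*(6 + D))
J(-5) + w(13)*90 = (-5)**2 + (13*(6 + 13))*90 = 25 + (13*19)*90 = 25 + 247*90 = 25 + 22230 = 22255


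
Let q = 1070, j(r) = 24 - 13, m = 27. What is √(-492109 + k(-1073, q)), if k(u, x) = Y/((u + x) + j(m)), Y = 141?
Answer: I*√7873462/4 ≈ 701.49*I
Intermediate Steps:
j(r) = 11
k(u, x) = 141/(11 + u + x) (k(u, x) = 141/((u + x) + 11) = 141/(11 + u + x))
√(-492109 + k(-1073, q)) = √(-492109 + 141/(11 - 1073 + 1070)) = √(-492109 + 141/8) = √(-3936731/8) = I*√7873462/4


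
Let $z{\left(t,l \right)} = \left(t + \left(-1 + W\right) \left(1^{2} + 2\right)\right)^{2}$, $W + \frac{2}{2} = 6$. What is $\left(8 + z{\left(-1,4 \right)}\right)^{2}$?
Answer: $16641$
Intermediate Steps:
$W = 5$ ($W = -1 + 6 = 5$)
$z{\left(t,l \right)} = \left(12 + t\right)^{2}$ ($z{\left(t,l \right)} = \left(t + \left(-1 + 5\right) \left(1^{2} + 2\right)\right)^{2} = \left(t + 4 \left(1 + 2\right)\right)^{2} = \left(t + 4 \cdot 3\right)^{2} = \left(t + 12\right)^{2} = \left(12 + t\right)^{2}$)
$\left(8 + z{\left(-1,4 \right)}\right)^{2} = \left(8 + \left(12 - 1\right)^{2}\right)^{2} = \left(8 + 11^{2}\right)^{2} = \left(8 + 121\right)^{2} = 129^{2} = 16641$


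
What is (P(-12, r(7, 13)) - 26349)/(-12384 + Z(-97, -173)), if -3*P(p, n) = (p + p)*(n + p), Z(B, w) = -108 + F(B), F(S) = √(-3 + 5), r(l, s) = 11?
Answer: 164625822/78025031 + 26357*√2/156050062 ≈ 2.1101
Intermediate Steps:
F(S) = √2
Z(B, w) = -108 + √2
P(p, n) = -2*p*(n + p)/3 (P(p, n) = -(p + p)*(n + p)/3 = -2*p*(n + p)/3)
(P(-12, r(7, 13)) - 26349)/(-12384 + Z(-97, -173)) = (-⅔*(-12)*(11 - 12) - 26349)/(-12384 + (-108 + √2)) = (-⅔*(-12)*(-1) - 26349)/(-12492 + √2) = (-8 - 26349)/(-12492 + √2) = -26357/(-12492 + √2)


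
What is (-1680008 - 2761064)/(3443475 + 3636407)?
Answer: -2220536/3539941 ≈ -0.62728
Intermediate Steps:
(-1680008 - 2761064)/(3443475 + 3636407) = -4441072/7079882 = -4441072*1/7079882 = -2220536/3539941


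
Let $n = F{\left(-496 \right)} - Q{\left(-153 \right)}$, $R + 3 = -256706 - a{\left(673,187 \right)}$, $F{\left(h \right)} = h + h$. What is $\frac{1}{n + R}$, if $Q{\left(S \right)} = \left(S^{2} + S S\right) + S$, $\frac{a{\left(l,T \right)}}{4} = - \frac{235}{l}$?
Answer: $- \frac{673}{204837378} \approx -3.2855 \cdot 10^{-6}$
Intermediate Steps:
$F{\left(h \right)} = 2 h$
$a{\left(l,T \right)} = - \frac{940}{l}$ ($a{\left(l,T \right)} = 4 \left(- \frac{235}{l}\right) = - \frac{940}{l}$)
$Q{\left(S \right)} = S + 2 S^{2}$ ($Q{\left(S \right)} = \left(S^{2} + S^{2}\right) + S = 2 S^{2} + S = S + 2 S^{2}$)
$R = - \frac{172764217}{673}$ ($R = -3 - \left(256706 - \frac{940}{673}\right) = -3 - \frac{172762198}{673} = - \frac{172764217}{673} \approx -2.5671 \cdot 10^{5}$)
$n = -47657$ ($n = 2 \left(-496\right) - - 153 \left(1 + 2 \left(-153\right)\right) = -992 - - 153 \left(1 - 306\right) = -992 - \left(-153\right) \left(-305\right) = -992 - 46665 = -47657$)
$\frac{1}{n + R} = \frac{1}{-47657 - \frac{172764217}{673}} = \frac{1}{- \frac{204837378}{673}} = - \frac{673}{204837378}$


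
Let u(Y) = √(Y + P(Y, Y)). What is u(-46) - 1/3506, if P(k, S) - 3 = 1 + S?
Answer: -1/3506 + 2*I*√22 ≈ -0.00028523 + 9.3808*I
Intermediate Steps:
P(k, S) = 4 + S (P(k, S) = 3 + (1 + S) = 4 + S)
u(Y) = √(4 + 2*Y) (u(Y) = √(Y + (4 + Y)) = √(4 + 2*Y))
u(-46) - 1/3506 = √(4 + 2*(-46)) - 1/3506 = √(4 - 92) - 1*1/3506 = √(-88) - 1/3506 = 2*I*√22 - 1/3506 = -1/3506 + 2*I*√22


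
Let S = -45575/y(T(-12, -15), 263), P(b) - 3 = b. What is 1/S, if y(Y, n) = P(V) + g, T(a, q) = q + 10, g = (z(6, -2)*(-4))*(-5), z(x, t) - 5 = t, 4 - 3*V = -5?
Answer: -66/45575 ≈ -0.0014482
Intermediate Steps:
V = 3 (V = 4/3 - ⅓*(-5) = 4/3 + 5/3 = 3)
z(x, t) = 5 + t
P(b) = 3 + b
g = 60 (g = ((5 - 2)*(-4))*(-5) = (3*(-4))*(-5) = -12*(-5) = 60)
T(a, q) = 10 + q
y(Y, n) = 66 (y(Y, n) = (3 + 3) + 60 = 6 + 60 = 66)
S = -45575/66 ≈ -690.53
1/S = 1/(-45575/66) = -66/45575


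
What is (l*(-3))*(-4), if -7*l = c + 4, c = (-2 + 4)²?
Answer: -96/7 ≈ -13.714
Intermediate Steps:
c = 4 (c = 2² = 4)
l = -8/7 (l = -(4 + 4)/7 = -⅐*8 = -8/7 ≈ -1.1429)
(l*(-3))*(-4) = -8/7*(-3)*(-4) = (24/7)*(-4) = -96/7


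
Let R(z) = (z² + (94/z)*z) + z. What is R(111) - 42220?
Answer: -29694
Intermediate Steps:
R(z) = 94 + z + z² (R(z) = (z² + 94) + z = (94 + z²) + z = 94 + z + z²)
R(111) - 42220 = (94 + 111 + 111²) - 42220 = (94 + 111 + 12321) - 42220 = 12526 - 42220 = -29694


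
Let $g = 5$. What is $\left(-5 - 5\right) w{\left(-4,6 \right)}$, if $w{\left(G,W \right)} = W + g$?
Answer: $-110$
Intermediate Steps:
$w{\left(G,W \right)} = 5 + W$ ($w{\left(G,W \right)} = W + 5 = 5 + W$)
$\left(-5 - 5\right) w{\left(-4,6 \right)} = \left(-5 - 5\right) \left(5 + 6\right) = \left(-10\right) 11 = -110$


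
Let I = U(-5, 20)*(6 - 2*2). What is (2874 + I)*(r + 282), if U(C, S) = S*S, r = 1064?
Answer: 4945204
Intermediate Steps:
U(C, S) = S²
I = 800 (I = 20²*(6 - 2*2) = 400*(6 - 4) = 400*2 = 800)
(2874 + I)*(r + 282) = (2874 + 800)*(1064 + 282) = 3674*1346 = 4945204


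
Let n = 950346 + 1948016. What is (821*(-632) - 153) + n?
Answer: 2379337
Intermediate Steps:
n = 2898362
(821*(-632) - 153) + n = (821*(-632) - 153) + 2898362 = (-518872 - 153) + 2898362 = -519025 + 2898362 = 2379337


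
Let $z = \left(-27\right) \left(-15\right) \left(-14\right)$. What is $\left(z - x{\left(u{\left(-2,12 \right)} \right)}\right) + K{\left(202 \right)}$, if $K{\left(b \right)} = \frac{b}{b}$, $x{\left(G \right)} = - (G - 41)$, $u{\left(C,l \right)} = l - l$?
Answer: $-5710$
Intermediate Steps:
$u{\left(C,l \right)} = 0$
$x{\left(G \right)} = 41 - G$ ($x{\left(G \right)} = - (-41 + G) = 41 - G$)
$z = -5670$ ($z = 405 \left(-14\right) = -5670$)
$K{\left(b \right)} = 1$
$\left(z - x{\left(u{\left(-2,12 \right)} \right)}\right) + K{\left(202 \right)} = \left(-5670 - \left(41 - 0\right)\right) + 1 = \left(-5670 - \left(41 + 0\right)\right) + 1 = \left(-5670 - 41\right) + 1 = -5711 + 1 = -5710$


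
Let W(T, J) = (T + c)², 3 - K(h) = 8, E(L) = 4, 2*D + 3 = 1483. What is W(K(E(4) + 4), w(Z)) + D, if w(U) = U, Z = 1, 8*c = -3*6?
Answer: 12681/16 ≈ 792.56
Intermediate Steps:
D = 740 (D = -3/2 + (½)*1483 = -3/2 + 1483/2 = 740)
K(h) = -5 (K(h) = 3 - 1*8 = 3 - 8 = -5)
c = -9/4 (c = (-3*6)/8 = (⅛)*(-18) = -9/4 ≈ -2.2500)
W(T, J) = (-9/4 + T)² (W(T, J) = (T - 9/4)² = (-9/4 + T)²)
W(K(E(4) + 4), w(Z)) + D = (-9 + 4*(-5))²/16 + 740 = (-9 - 20)²/16 + 740 = (1/16)*(-29)² + 740 = (1/16)*841 + 740 = 841/16 + 740 = 12681/16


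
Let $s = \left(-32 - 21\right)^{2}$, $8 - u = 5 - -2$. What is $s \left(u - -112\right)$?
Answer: $317417$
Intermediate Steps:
$u = 1$ ($u = 8 - \left(5 - -2\right) = 8 - \left(5 + 2\right) = 8 - 7 = 1$)
$s = 2809$ ($s = \left(-32 - 21\right)^{2} = \left(-53\right)^{2} = 2809$)
$s \left(u - -112\right) = 2809 \left(1 - -112\right) = 2809 \left(1 + 112\right) = 2809 \cdot 113 = 317417$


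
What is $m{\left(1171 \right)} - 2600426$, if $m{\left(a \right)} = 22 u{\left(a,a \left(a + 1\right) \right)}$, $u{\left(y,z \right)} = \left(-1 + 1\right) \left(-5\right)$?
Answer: $-2600426$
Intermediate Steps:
$u{\left(y,z \right)} = 0$ ($u{\left(y,z \right)} = 0 \left(-5\right) = 0$)
$m{\left(a \right)} = 0$ ($m{\left(a \right)} = 22 \cdot 0 = 0$)
$m{\left(1171 \right)} - 2600426 = 0 - 2600426 = -2600426$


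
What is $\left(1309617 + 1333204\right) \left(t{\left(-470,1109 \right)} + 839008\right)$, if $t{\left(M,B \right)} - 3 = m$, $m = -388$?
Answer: $2216330475483$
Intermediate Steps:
$t{\left(M,B \right)} = -385$ ($t{\left(M,B \right)} = 3 - 388 = -385$)
$\left(1309617 + 1333204\right) \left(t{\left(-470,1109 \right)} + 839008\right) = \left(1309617 + 1333204\right) \left(-385 + 839008\right) = 2642821 \cdot 838623 = 2216330475483$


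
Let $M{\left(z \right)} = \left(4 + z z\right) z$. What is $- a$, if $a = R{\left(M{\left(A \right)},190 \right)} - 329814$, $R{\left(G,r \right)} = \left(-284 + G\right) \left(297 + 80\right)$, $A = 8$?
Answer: $231794$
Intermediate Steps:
$M{\left(z \right)} = z \left(4 + z^{2}\right)$ ($M{\left(z \right)} = \left(4 + z^{2}\right) z = z \left(4 + z^{2}\right)$)
$R{\left(G,r \right)} = -107068 + 377 G$ ($R{\left(G,r \right)} = \left(-284 + G\right) 377 = -107068 + 377 G$)
$a = -231794$ ($a = \left(-107068 + 377 \cdot 8 \left(4 + 8^{2}\right)\right) - 329814 = \left(-107068 + 377 \cdot 8 \left(4 + 64\right)\right) - 329814 = \left(-107068 + 377 \cdot 8 \cdot 68\right) - 329814 = \left(-107068 + 377 \cdot 544\right) - 329814 = \left(-107068 + 205088\right) - 329814 = 98020 - 329814 = -231794$)
$- a = \left(-1\right) \left(-231794\right) = 231794$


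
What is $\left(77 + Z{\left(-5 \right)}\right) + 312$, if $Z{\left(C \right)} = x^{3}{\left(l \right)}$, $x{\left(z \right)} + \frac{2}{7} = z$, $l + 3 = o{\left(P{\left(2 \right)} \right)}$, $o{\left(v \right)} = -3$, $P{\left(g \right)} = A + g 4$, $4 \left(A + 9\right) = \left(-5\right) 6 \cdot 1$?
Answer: $\frac{48243}{343} \approx 140.65$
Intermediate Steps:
$A = - \frac{33}{2}$ ($A = -9 + \frac{\left(-5\right) 6 \cdot 1}{4} = -9 + \frac{\left(-30\right) 1}{4} = -9 + \frac{1}{4} \left(-30\right) = -9 - \frac{15}{2} = - \frac{33}{2} \approx -16.5$)
$P{\left(g \right)} = - \frac{33}{2} + 4 g$ ($P{\left(g \right)} = - \frac{33}{2} + g 4 = - \frac{33}{2} + 4 g$)
$l = -6$ ($l = -3 - 3 = -6$)
$x{\left(z \right)} = - \frac{2}{7} + z$
$Z{\left(C \right)} = - \frac{85184}{343}$ ($Z{\left(C \right)} = \left(- \frac{2}{7} - 6\right)^{3} = \left(- \frac{44}{7}\right)^{3} = - \frac{85184}{343}$)
$\left(77 + Z{\left(-5 \right)}\right) + 312 = \left(77 - \frac{85184}{343}\right) + 312 = - \frac{58773}{343} + 312 = \frac{48243}{343}$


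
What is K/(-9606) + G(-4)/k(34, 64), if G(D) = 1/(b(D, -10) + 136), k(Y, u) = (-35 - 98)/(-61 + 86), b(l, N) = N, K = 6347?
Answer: -8883598/13414779 ≈ -0.66222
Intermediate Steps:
k(Y, u) = -133/25
G(D) = 1/126 (G(D) = 1/(-10 + 136) = 1/126)
K/(-9606) + G(-4)/k(34, 64) = 6347/(-9606) + 1/(126*(-133/25)) = 6347*(-1/9606) + (1/126)*(-25/133) = -6347/9606 - 25/16758 = -8883598/13414779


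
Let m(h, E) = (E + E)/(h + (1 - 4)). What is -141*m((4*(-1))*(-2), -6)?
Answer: 1692/5 ≈ 338.40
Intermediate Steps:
m(h, E) = 2*E/(-3 + h) (m(h, E) = (2*E)/(h - 3) = (2*E)/(-3 + h) = 2*E/(-3 + h))
-141*m((4*(-1))*(-2), -6) = -282*(-6)/(-3 + (4*(-1))*(-2)) = -282*(-6)/(-3 - 4*(-2)) = -282*(-6)/(-3 + 8) = -282*(-6)/5 = -141*(-12/5) = 1692/5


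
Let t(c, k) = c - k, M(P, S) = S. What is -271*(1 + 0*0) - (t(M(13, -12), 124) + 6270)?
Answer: -6405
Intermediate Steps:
-271*(1 + 0*0) - (t(M(13, -12), 124) + 6270) = -271*(1 + 0*0) - ((-12 - 1*124) + 6270) = -271*(1 + 0) - ((-12 - 124) + 6270) = -271*1 - (-136 + 6270) = -271 - 1*6134 = -271 - 6134 = -6405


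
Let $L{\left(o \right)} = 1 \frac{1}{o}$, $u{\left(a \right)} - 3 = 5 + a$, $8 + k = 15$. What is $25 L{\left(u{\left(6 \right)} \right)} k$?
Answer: $\frac{25}{2} \approx 12.5$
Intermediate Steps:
$k = 7$ ($k = -8 + 15 = 7$)
$u{\left(a \right)} = 8 + a$ ($u{\left(a \right)} = 3 + \left(5 + a\right) = 8 + a$)
$L{\left(o \right)} = \frac{1}{o}$
$25 L{\left(u{\left(6 \right)} \right)} k = \frac{25}{8 + 6} \cdot 7 = \frac{25}{14} \cdot 7 = \frac{25}{2}$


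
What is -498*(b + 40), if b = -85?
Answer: 22410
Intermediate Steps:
-498*(b + 40) = -498*(-85 + 40) = -498*(-45) = 22410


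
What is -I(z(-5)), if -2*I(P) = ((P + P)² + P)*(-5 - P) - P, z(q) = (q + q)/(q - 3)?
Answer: -385/16 ≈ -24.063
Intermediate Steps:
z(q) = 2*q/(-3 + q) (z(q) = (2*q)/(-3 + q) = 2*q/(-3 + q))
I(P) = P/2 - (-5 - P)*(P + 4*P²)/2 (I(P) = -(((P + P)² + P)*(-5 - P) - P)/2 = -(((2*P)² + P)*(-5 - P) - P)/2 = -((4*P² + P)*(-5 - P) - P)/2 = -((P + 4*P²)*(-5 - P) - P)/2 = -((-5 - P)*(P + 4*P²) - P)/2 = -(-P + (-5 - P)*(P + 4*P²))/2 = P/2 - (-5 - P)*(P + 4*P²)/2)
-I(z(-5)) = -2*(-5)/(-3 - 5)*(6 + 4*(2*(-5)/(-3 - 5))² + 21*(2*(-5)/(-3 - 5)))/2 = -2*(-5)/(-8)*(6 + 4*(2*(-5)/(-8))² + 21*(2*(-5)/(-8)))/2 = -2*(-5)*(-⅛)*(6 + 4*(2*(-5)*(-⅛))² + 21*(2*(-5)*(-⅛)))/2 = -5*(6 + 4*(5/4)² + 21*(5/4))/(2*4) = -5*(6 + 4*(25/16) + 105/4)/(2*4) = -5*(6 + 25/4 + 105/4)/(2*4) = -5*77/(2*4*2) = -1*385/16 = -385/16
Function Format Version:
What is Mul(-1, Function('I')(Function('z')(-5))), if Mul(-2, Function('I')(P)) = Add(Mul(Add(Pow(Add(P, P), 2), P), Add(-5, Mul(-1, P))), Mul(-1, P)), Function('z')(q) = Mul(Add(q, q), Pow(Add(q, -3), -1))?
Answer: Rational(-385, 16) ≈ -24.063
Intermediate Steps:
Function('z')(q) = Mul(2, q, Pow(Add(-3, q), -1)) (Function('z')(q) = Mul(Mul(2, q), Pow(Add(-3, q), -1)) = Mul(2, q, Pow(Add(-3, q), -1)))
Function('I')(P) = Add(Mul(Rational(1, 2), P), Mul(Rational(-1, 2), Add(-5, Mul(-1, P)), Add(P, Mul(4, Pow(P, 2))))) (Function('I')(P) = Mul(Rational(-1, 2), Add(Mul(Add(Pow(Add(P, P), 2), P), Add(-5, Mul(-1, P))), Mul(-1, P))) = Mul(Rational(-1, 2), Add(Mul(Add(Pow(Mul(2, P), 2), P), Add(-5, Mul(-1, P))), Mul(-1, P))) = Mul(Rational(-1, 2), Add(Mul(Add(Mul(4, Pow(P, 2)), P), Add(-5, Mul(-1, P))), Mul(-1, P))) = Mul(Rational(-1, 2), Add(Mul(Add(P, Mul(4, Pow(P, 2))), Add(-5, Mul(-1, P))), Mul(-1, P))) = Mul(Rational(-1, 2), Add(Mul(Add(-5, Mul(-1, P)), Add(P, Mul(4, Pow(P, 2)))), Mul(-1, P))) = Mul(Rational(-1, 2), Add(Mul(-1, P), Mul(Add(-5, Mul(-1, P)), Add(P, Mul(4, Pow(P, 2)))))) = Add(Mul(Rational(1, 2), P), Mul(Rational(-1, 2), Add(-5, Mul(-1, P)), Add(P, Mul(4, Pow(P, 2))))))
Mul(-1, Function('I')(Function('z')(-5))) = Mul(-1, Mul(Rational(1, 2), Mul(2, -5, Pow(Add(-3, -5), -1)), Add(6, Mul(4, Pow(Mul(2, -5, Pow(Add(-3, -5), -1)), 2)), Mul(21, Mul(2, -5, Pow(Add(-3, -5), -1)))))) = Mul(-1, Mul(Rational(1, 2), Mul(2, -5, Pow(-8, -1)), Add(6, Mul(4, Pow(Mul(2, -5, Pow(-8, -1)), 2)), Mul(21, Mul(2, -5, Pow(-8, -1)))))) = Mul(-1, Mul(Rational(1, 2), Mul(2, -5, Rational(-1, 8)), Add(6, Mul(4, Pow(Mul(2, -5, Rational(-1, 8)), 2)), Mul(21, Mul(2, -5, Rational(-1, 8)))))) = Mul(-1, Mul(Rational(1, 2), Rational(5, 4), Add(6, Mul(4, Pow(Rational(5, 4), 2)), Mul(21, Rational(5, 4))))) = Mul(-1, Mul(Rational(1, 2), Rational(5, 4), Add(6, Mul(4, Rational(25, 16)), Rational(105, 4)))) = Mul(-1, Mul(Rational(1, 2), Rational(5, 4), Add(6, Rational(25, 4), Rational(105, 4)))) = Mul(-1, Mul(Rational(1, 2), Rational(5, 4), Rational(77, 2))) = Mul(-1, Rational(385, 16)) = Rational(-385, 16)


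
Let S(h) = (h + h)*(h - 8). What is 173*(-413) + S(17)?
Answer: -71143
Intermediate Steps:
S(h) = 2*h*(-8 + h) (S(h) = (2*h)*(-8 + h) = 2*h*(-8 + h))
173*(-413) + S(17) = 173*(-413) + 2*17*(-8 + 17) = -71449 + 2*17*9 = -71449 + 306 = -71143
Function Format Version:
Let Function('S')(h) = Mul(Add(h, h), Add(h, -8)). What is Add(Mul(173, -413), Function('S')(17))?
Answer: -71143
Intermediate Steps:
Function('S')(h) = Mul(2, h, Add(-8, h)) (Function('S')(h) = Mul(Mul(2, h), Add(-8, h)) = Mul(2, h, Add(-8, h)))
Add(Mul(173, -413), Function('S')(17)) = Add(Mul(173, -413), Mul(2, 17, Add(-8, 17))) = Add(-71449, Mul(2, 17, 9)) = Add(-71449, 306) = -71143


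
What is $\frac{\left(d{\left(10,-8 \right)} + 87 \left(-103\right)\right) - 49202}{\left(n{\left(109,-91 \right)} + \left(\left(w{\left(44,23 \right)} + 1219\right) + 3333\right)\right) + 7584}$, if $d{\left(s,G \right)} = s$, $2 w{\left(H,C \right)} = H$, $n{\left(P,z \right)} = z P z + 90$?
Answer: $- \frac{58153}{914877} \approx -0.063564$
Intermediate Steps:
$n{\left(P,z \right)} = 90 + P z^{2}$ ($n{\left(P,z \right)} = P z z + 90 = P z^{2} + 90 = 90 + P z^{2}$)
$w{\left(H,C \right)} = \frac{H}{2}$
$\frac{\left(d{\left(10,-8 \right)} + 87 \left(-103\right)\right) - 49202}{\left(n{\left(109,-91 \right)} + \left(\left(w{\left(44,23 \right)} + 1219\right) + 3333\right)\right) + 7584} = \frac{\left(10 + 87 \left(-103\right)\right) - 49202}{\left(\left(90 + 109 \left(-91\right)^{2}\right) + \left(\left(\frac{1}{2} \cdot 44 + 1219\right) + 3333\right)\right) + 7584} = \frac{\left(10 - 8961\right) - 49202}{\left(\left(90 + 109 \cdot 8281\right) + \left(\left(22 + 1219\right) + 3333\right)\right) + 7584} = \frac{-8951 - 49202}{\left(\left(90 + 902629\right) + \left(1241 + 3333\right)\right) + 7584} = - \frac{58153}{\left(902719 + 4574\right) + 7584} = - \frac{58153}{907293 + 7584} = - \frac{58153}{914877}$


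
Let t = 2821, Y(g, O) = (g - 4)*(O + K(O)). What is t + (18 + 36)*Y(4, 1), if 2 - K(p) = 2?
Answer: 2821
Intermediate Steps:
K(p) = 0 (K(p) = 2 - 1*2 = 2 - 2 = 0)
Y(g, O) = O*(-4 + g) (Y(g, O) = (g - 4)*(O + 0) = (-4 + g)*O = O*(-4 + g))
t + (18 + 36)*Y(4, 1) = 2821 + (18 + 36)*(1*(-4 + 4)) = 2821 + 54*(1*0) = 2821 + 54*0 = 2821 + 0 = 2821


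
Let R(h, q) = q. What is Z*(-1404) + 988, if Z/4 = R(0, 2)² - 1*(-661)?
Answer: -3733652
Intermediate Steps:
Z = 2660 (Z = 4*(2² - 1*(-661)) = 4*(4 + 661) = 4*665 = 2660)
Z*(-1404) + 988 = 2660*(-1404) + 988 = -3734640 + 988 = -3733652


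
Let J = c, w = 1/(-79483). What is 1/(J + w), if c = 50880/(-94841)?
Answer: -7538247203/4044189881 ≈ -1.8640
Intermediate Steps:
w = -1/79483 ≈ -1.2581e-5
c = -50880/94841 (c = 50880*(-1/94841) = -50880/94841 ≈ -0.53648)
J = -50880/94841 ≈ -0.53648
1/(J + w) = 1/(-50880/94841 - 1/79483) = 1/(-4044189881/7538247203) = -7538247203/4044189881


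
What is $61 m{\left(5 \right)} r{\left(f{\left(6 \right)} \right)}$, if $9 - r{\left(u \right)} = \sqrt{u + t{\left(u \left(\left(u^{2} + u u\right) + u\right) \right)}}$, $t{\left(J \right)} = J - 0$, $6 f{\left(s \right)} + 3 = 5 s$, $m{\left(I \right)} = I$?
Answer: $2745 - 915 \sqrt{23} \approx -1643.2$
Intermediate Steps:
$f{\left(s \right)} = - \frac{1}{2} + \frac{5 s}{6}$
$t{\left(J \right)} = J$ ($t{\left(J \right)} = J + 0 = J$)
$r{\left(u \right)} = 9 - \sqrt{u + u \left(u + 2 u^{2}\right)}$ ($r{\left(u \right)} = 9 - \sqrt{u + u \left(\left(u^{2} + u u\right) + u\right)} = 9 - \sqrt{u + u \left(\left(u^{2} + u^{2}\right) + u\right)} = 9 - \sqrt{u + u \left(2 u^{2} + u\right)} = 9 - \sqrt{u + u \left(u + 2 u^{2}\right)}$)
$61 m{\left(5 \right)} r{\left(f{\left(6 \right)} \right)} = 61 \cdot 5 \left(9 - \sqrt{\left(- \frac{1}{2} + \frac{5}{6} \cdot 6\right) \left(1 + \left(- \frac{1}{2} + \frac{5}{6} \cdot 6\right) \left(1 + 2 \left(- \frac{1}{2} + \frac{5}{6} \cdot 6\right)\right)\right)}\right) = 305 \left(9 - \sqrt{\left(- \frac{1}{2} + 5\right) \left(1 + \left(- \frac{1}{2} + 5\right) \left(1 + 2 \left(- \frac{1}{2} + 5\right)\right)\right)}\right) = 305 \left(9 - \sqrt{\frac{9 \left(1 + \frac{9 \left(1 + 2 \cdot \frac{9}{2}\right)}{2}\right)}{2}}\right) = 305 \left(9 - \sqrt{\frac{9 \left(1 + \frac{9 \left(1 + 9\right)}{2}\right)}{2}}\right) = 305 \left(9 - \sqrt{\frac{9 \left(1 + \frac{9}{2} \cdot 10\right)}{2}}\right) = 305 \left(9 - \sqrt{\frac{9 \left(1 + 45\right)}{2}}\right) = 305 \left(9 - \sqrt{\frac{9}{2} \cdot 46}\right) = 305 \left(9 - \sqrt{207}\right) = 305 \left(9 - 3 \sqrt{23}\right) = 2745 - 915 \sqrt{23}$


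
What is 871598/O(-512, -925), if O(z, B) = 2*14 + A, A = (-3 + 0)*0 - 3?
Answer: 871598/25 ≈ 34864.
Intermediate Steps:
A = -3 (A = -3*0 - 3 = 0 - 3 = -3)
O(z, B) = 25 (O(z, B) = 2*14 - 3 = 28 - 3 = 25)
871598/O(-512, -925) = 871598/25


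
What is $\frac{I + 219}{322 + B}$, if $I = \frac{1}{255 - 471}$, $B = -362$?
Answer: $- \frac{47303}{8640} \approx -5.4749$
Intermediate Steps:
$I = - \frac{1}{216}$ ($I = \frac{1}{-216} = - \frac{1}{216} \approx -0.0046296$)
$\frac{I + 219}{322 + B} = \frac{- \frac{1}{216} + 219}{322 - 362} = \frac{47303}{216 \left(-40\right)} = \frac{47303}{216} \left(- \frac{1}{40}\right) = - \frac{47303}{8640}$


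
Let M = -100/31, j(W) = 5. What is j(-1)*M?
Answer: -500/31 ≈ -16.129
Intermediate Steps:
M = -100/31 (M = -100*1/31 = -100/31 ≈ -3.2258)
j(-1)*M = 5*(-100/31) = -500/31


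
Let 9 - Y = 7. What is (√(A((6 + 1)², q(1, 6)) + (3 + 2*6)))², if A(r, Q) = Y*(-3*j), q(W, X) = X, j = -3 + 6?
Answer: -3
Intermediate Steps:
j = 3
Y = 2 (Y = 9 - 1*7 = 9 - 7 = 2)
A(r, Q) = -18 (A(r, Q) = 2*(-3*3) = 2*(-9) = -18)
(√(A((6 + 1)², q(1, 6)) + (3 + 2*6)))² = (√(-18 + (3 + 2*6)))² = (√(-18 + (3 + 12)))² = (√(-18 + 15))² = (√(-3))² = (I*√3)² = -3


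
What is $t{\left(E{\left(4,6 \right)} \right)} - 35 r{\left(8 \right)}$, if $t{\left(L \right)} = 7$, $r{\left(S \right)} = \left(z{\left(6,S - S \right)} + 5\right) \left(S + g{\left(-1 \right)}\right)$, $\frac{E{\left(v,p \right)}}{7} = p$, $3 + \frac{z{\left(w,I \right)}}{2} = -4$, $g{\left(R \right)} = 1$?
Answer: $2842$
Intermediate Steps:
$z{\left(w,I \right)} = -14$ ($z{\left(w,I \right)} = -6 + 2 \left(-4\right) = -6 - 8 = -14$)
$E{\left(v,p \right)} = 7 p$
$r{\left(S \right)} = -9 - 9 S$ ($r{\left(S \right)} = \left(-14 + 5\right) \left(S + 1\right) = - 9 \left(1 + S\right) = -9 - 9 S$)
$t{\left(E{\left(4,6 \right)} \right)} - 35 r{\left(8 \right)} = 7 - 35 \left(-9 - 72\right) = 7 - -2835 = 7 + 2835 = 2842$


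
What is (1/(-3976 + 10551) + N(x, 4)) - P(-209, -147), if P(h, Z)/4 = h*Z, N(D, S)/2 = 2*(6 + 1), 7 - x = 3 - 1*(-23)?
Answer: -807830799/6575 ≈ -1.2286e+5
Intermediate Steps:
x = -19 (x = 7 - (3 - 1*(-23)) = 7 - (3 + 23) = 7 - 1*26 = 7 - 26 = -19)
N(D, S) = 28 (N(D, S) = 2*(2*(6 + 1)) = 2*(2*7) = 2*14 = 28)
P(h, Z) = 4*Z*h (P(h, Z) = 4*(h*Z) = 4*(Z*h) = 4*Z*h)
(1/(-3976 + 10551) + N(x, 4)) - P(-209, -147) = (1/(-3976 + 10551) + 28) - 4*(-147)*(-209) = (1/6575 + 28) - 1*122892 = (1/6575 + 28) - 122892 = 184101/6575 - 122892 = -807830799/6575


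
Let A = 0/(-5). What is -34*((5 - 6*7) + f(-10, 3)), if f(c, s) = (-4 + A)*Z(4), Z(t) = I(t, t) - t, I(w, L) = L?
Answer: 1258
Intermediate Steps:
A = 0 (A = 0*(-1/5) = 0)
Z(t) = 0 (Z(t) = t - t = 0)
f(c, s) = 0 (f(c, s) = (-4 + 0)*0 = -4*0 = 0)
-34*((5 - 6*7) + f(-10, 3)) = -34*((5 - 6*7) + 0) = -34*((5 - 42) + 0) = -34*(-37 + 0) = -34*(-37) = 1258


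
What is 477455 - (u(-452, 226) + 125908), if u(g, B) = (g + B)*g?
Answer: 249395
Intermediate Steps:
u(g, B) = g*(B + g) (u(g, B) = (B + g)*g = g*(B + g))
477455 - (u(-452, 226) + 125908) = 477455 - (-452*(226 - 452) + 125908) = 477455 - (-452*(-226) + 125908) = 477455 - (102152 + 125908) = 477455 - 1*228060 = 477455 - 228060 = 249395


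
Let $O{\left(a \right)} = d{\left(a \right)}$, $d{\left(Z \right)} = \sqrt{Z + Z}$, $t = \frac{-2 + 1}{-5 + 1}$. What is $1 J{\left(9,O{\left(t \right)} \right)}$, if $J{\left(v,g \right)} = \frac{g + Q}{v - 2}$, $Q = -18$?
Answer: $- \frac{18}{7} + \frac{\sqrt{2}}{14} \approx -2.4704$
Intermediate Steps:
$t = \frac{1}{4}$ ($t = - \frac{1}{-4} = \left(-1\right) \left(- \frac{1}{4}\right) = \frac{1}{4} \approx 0.25$)
$d{\left(Z \right)} = \sqrt{2} \sqrt{Z}$ ($d{\left(Z \right)} = \sqrt{2 Z} = \sqrt{2} \sqrt{Z}$)
$O{\left(a \right)} = \sqrt{2} \sqrt{a}$
$J{\left(v,g \right)} = \frac{-18 + g}{-2 + v}$ ($J{\left(v,g \right)} = \frac{g - 18}{v - 2} = \frac{-18 + g}{-2 + v}$)
$1 J{\left(9,O{\left(t \right)} \right)} = 1 \frac{-18 + \frac{\sqrt{2}}{2}}{-2 + 9} = 1 \frac{-18 + \sqrt{2} \cdot \frac{1}{2}}{7} = 1 \frac{-18 + \frac{\sqrt{2}}{2}}{7} = 1 \left(- \frac{18}{7} + \frac{\sqrt{2}}{14}\right) = - \frac{18}{7} + \frac{\sqrt{2}}{14}$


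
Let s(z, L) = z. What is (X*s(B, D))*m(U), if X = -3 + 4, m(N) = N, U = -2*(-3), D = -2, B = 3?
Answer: 18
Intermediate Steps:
U = 6
X = 1
(X*s(B, D))*m(U) = (1*3)*6 = 3*6 = 18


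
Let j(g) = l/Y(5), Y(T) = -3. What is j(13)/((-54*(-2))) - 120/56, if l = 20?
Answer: -1250/567 ≈ -2.2046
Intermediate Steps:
j(g) = -20/3 (j(g) = 20/(-3) = 20*(-⅓) = -20/3)
j(13)/((-54*(-2))) - 120/56 = -20/(3*((-54*(-2)))) - 120/56 = -20/3/108 - 120*1/56 = -20/3*1/108 - 15/7 = -5/81 - 15/7 = -1250/567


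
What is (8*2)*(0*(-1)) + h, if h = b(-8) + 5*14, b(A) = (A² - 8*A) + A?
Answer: 190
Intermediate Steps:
b(A) = A² - 7*A
h = 190 (h = -8*(-7 - 8) + 5*14 = -8*(-15) + 70 = 120 + 70 = 190)
(8*2)*(0*(-1)) + h = (8*2)*(0*(-1)) + 190 = 16*0 + 190 = 0 + 190 = 190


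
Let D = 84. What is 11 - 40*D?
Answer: -3349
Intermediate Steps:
11 - 40*D = 11 - 40*84 = 11 - 3360 = -3349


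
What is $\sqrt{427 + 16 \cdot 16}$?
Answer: $\sqrt{683} \approx 26.134$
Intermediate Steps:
$\sqrt{427 + 16 \cdot 16} = \sqrt{427 + 256} = \sqrt{683}$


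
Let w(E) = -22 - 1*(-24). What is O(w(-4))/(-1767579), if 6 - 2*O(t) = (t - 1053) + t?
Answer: -1055/3535158 ≈ -0.00029843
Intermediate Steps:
w(E) = 2 (w(E) = -22 + 24 = 2)
O(t) = 1059/2 - t (O(t) = 3 - ((t - 1053) + t)/2 = 3 - ((-1053 + t) + t)/2 = 3 - (-1053 + 2*t)/2 = 3 + (1053/2 - t) = 1059/2 - t)
O(w(-4))/(-1767579) = (1059/2 - 1*2)/(-1767579) = (1059/2 - 2)*(-1/1767579) = (1055/2)*(-1/1767579) = -1055/3535158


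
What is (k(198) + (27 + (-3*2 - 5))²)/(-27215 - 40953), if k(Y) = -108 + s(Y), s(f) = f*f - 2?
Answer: -19675/34084 ≈ -0.57725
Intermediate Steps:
s(f) = -2 + f² (s(f) = f² - 2 = -2 + f²)
k(Y) = -110 + Y² (k(Y) = -108 + (-2 + Y²) = -110 + Y²)
(k(198) + (27 + (-3*2 - 5))²)/(-27215 - 40953) = ((-110 + 198²) + (27 + (-3*2 - 5))²)/(-27215 - 40953) = ((-110 + 39204) + (27 + (-6 - 5))²)/(-68168) = (39094 + (27 - 11)²)*(-1/68168) = (39094 + 16²)*(-1/68168) = (39094 + 256)*(-1/68168) = 39350*(-1/68168) = -19675/34084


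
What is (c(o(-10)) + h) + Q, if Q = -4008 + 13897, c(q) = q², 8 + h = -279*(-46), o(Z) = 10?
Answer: 22815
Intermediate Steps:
h = 12826 (h = -8 - 279*(-46) = -8 + 12834 = 12826)
Q = 9889
(c(o(-10)) + h) + Q = (10² + 12826) + 9889 = (100 + 12826) + 9889 = 12926 + 9889 = 22815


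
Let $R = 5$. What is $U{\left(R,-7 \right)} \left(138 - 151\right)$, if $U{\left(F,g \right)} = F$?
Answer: $-65$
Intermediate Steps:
$U{\left(R,-7 \right)} \left(138 - 151\right) = 5 \left(138 - 151\right) = 5 \left(-13\right) = -65$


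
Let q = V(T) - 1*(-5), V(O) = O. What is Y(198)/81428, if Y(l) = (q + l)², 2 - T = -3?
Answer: 10816/20357 ≈ 0.53132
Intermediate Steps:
T = 5 (T = 2 - 1*(-3) = 2 + 3 = 5)
q = 10 (q = 5 - 1*(-5) = 5 + 5 = 10)
Y(l) = (10 + l)²
Y(198)/81428 = (10 + 198)²/81428 = 208²*(1/81428) = 43264*(1/81428) = 10816/20357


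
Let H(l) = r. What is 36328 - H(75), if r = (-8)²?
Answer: 36264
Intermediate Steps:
r = 64
H(l) = 64
36328 - H(75) = 36328 - 1*64 = 36328 - 64 = 36264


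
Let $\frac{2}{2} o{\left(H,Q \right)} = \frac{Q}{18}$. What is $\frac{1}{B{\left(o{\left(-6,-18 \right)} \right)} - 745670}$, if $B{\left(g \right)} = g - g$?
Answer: $- \frac{1}{745670} \approx -1.3411 \cdot 10^{-6}$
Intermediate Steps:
$o{\left(H,Q \right)} = \frac{Q}{18}$
$B{\left(g \right)} = 0$
$\frac{1}{B{\left(o{\left(-6,-18 \right)} \right)} - 745670} = \frac{1}{0 - 745670} = \frac{1}{-745670} = - \frac{1}{745670}$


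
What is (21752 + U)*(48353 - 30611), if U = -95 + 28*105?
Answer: 436399974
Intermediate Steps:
U = 2845 (U = -95 + 2940 = 2845)
(21752 + U)*(48353 - 30611) = (21752 + 2845)*(48353 - 30611) = 24597*17742 = 436399974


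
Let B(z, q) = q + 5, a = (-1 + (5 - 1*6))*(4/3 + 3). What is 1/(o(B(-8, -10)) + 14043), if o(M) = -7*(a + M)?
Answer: 3/42416 ≈ 7.0728e-5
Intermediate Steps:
a = -26/3 (a = (-1 + (5 - 6))*(4*(1/3) + 3) = (-1 - 1)*(4/3 + 3) = -2*13/3 = -26/3 ≈ -8.6667)
B(z, q) = 5 + q
o(M) = 182/3 - 7*M (o(M) = -7*(-26/3 + M) = 182/3 - 7*M)
1/(o(B(-8, -10)) + 14043) = 1/((182/3 - 7*(5 - 10)) + 14043) = 1/((182/3 - 7*(-5)) + 14043) = 1/((182/3 + 35) + 14043) = 1/(287/3 + 14043) = 1/(42416/3) = 3/42416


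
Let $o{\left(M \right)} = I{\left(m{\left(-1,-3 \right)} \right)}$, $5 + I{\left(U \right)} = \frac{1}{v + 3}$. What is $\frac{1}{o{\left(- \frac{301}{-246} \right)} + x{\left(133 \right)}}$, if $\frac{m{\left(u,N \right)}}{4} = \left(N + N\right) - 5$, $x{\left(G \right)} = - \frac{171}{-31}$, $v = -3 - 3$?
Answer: $\frac{93}{17} \approx 5.4706$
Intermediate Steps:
$v = -6$ ($v = -3 - 3 = -6$)
$x{\left(G \right)} = \frac{171}{31}$ ($x{\left(G \right)} = \left(-171\right) \left(- \frac{1}{31}\right) = \frac{171}{31}$)
$m{\left(u,N \right)} = -20 + 8 N$ ($m{\left(u,N \right)} = 4 \left(\left(N + N\right) - 5\right) = 4 \left(2 N - 5\right) = 4 \left(-5 + 2 N\right) = -20 + 8 N$)
$I{\left(U \right)} = - \frac{16}{3}$ ($I{\left(U \right)} = -5 + \frac{1}{-6 + 3} = -5 + \frac{1}{-3} = -5 - \frac{1}{3} = - \frac{16}{3}$)
$o{\left(M \right)} = - \frac{16}{3}$
$\frac{1}{o{\left(- \frac{301}{-246} \right)} + x{\left(133 \right)}} = \frac{1}{- \frac{16}{3} + \frac{171}{31}} = \frac{1}{\frac{17}{93}} = \frac{93}{17}$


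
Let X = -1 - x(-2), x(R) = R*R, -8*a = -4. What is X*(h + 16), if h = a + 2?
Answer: -185/2 ≈ -92.500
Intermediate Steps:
a = ½ (a = -⅛*(-4) = ½ ≈ 0.50000)
x(R) = R²
X = -5 (X = -1 - 1*(-2)² = -1 - 1*4 = -1 - 4 = -5)
h = 5/2 (h = ½ + 2 = 5/2 ≈ 2.5000)
X*(h + 16) = -5*(5/2 + 16) = -5*37/2 = -185/2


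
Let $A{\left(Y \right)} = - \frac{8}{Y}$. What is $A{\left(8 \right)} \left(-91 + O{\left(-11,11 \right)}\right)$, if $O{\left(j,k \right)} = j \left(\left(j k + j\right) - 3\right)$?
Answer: $-1394$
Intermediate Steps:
$O{\left(j,k \right)} = j \left(-3 + j + j k\right)$ ($O{\left(j,k \right)} = j \left(\left(j + j k\right) - 3\right) = j \left(-3 + j + j k\right)$)
$A{\left(8 \right)} \left(-91 + O{\left(-11,11 \right)}\right) = - \frac{8}{8} \left(-91 - 11 \left(-3 - 11 - 121\right)\right) = \left(-8\right) \frac{1}{8} \left(-91 - 11 \left(-3 - 11 - 121\right)\right) = - (-91 - -1485) = - (-91 + 1485) = \left(-1\right) 1394 = -1394$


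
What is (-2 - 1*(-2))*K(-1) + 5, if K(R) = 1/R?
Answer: 5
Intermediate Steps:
(-2 - 1*(-2))*K(-1) + 5 = (-2 - 1*(-2))/(-1) + 5 = (-2 + 2)*(-1) + 5 = 0*(-1) + 5 = 0 + 5 = 5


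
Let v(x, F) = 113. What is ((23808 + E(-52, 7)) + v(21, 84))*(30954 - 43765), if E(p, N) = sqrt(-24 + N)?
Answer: -306451931 - 12811*I*sqrt(17) ≈ -3.0645e+8 - 52821.0*I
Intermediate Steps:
((23808 + E(-52, 7)) + v(21, 84))*(30954 - 43765) = ((23808 + sqrt(-24 + 7)) + 113)*(30954 - 43765) = ((23808 + sqrt(-17)) + 113)*(-12811) = ((23808 + I*sqrt(17)) + 113)*(-12811) = (23921 + I*sqrt(17))*(-12811) = -306451931 - 12811*I*sqrt(17)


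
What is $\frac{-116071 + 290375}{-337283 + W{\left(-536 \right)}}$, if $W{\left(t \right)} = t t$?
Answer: $- \frac{174304}{49987} \approx -3.487$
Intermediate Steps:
$W{\left(t \right)} = t^{2}$
$\frac{-116071 + 290375}{-337283 + W{\left(-536 \right)}} = \frac{-116071 + 290375}{-337283 + \left(-536\right)^{2}} = \frac{174304}{-337283 + 287296} = \frac{174304}{-49987} = 174304 \left(- \frac{1}{49987}\right) = - \frac{174304}{49987}$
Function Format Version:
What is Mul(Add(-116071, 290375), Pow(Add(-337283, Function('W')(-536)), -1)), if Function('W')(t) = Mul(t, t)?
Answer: Rational(-174304, 49987) ≈ -3.4870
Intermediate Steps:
Function('W')(t) = Pow(t, 2)
Mul(Add(-116071, 290375), Pow(Add(-337283, Function('W')(-536)), -1)) = Mul(Add(-116071, 290375), Pow(Add(-337283, Pow(-536, 2)), -1)) = Mul(174304, Pow(Add(-337283, 287296), -1)) = Mul(174304, Pow(-49987, -1)) = Mul(174304, Rational(-1, 49987)) = Rational(-174304, 49987)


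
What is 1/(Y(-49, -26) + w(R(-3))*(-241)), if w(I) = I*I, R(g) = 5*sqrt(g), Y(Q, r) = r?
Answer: 1/18049 ≈ 5.5405e-5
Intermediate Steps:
w(I) = I**2
1/(Y(-49, -26) + w(R(-3))*(-241)) = 1/(-26 + (5*sqrt(-3))**2*(-241)) = 1/(-26 + (5*(I*sqrt(3)))**2*(-241)) = 1/(-26 + (5*I*sqrt(3))**2*(-241)) = 1/(-26 - 75*(-241)) = 1/(-26 + 18075) = 1/18049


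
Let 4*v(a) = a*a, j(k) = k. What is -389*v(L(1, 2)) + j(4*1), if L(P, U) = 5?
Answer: -9709/4 ≈ -2427.3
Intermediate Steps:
v(a) = a²/4 (v(a) = (a*a)/4 = a²/4)
-389*v(L(1, 2)) + j(4*1) = -389*5²/4 + 4*1 = -389*25/4 + 4 = -9725/4 + 4 = -9709/4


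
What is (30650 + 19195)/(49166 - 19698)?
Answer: 49845/29468 ≈ 1.6915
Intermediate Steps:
(30650 + 19195)/(49166 - 19698) = 49845/29468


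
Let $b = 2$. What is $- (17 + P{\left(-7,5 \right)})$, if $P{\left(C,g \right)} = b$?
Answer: $-19$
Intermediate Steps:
$P{\left(C,g \right)} = 2$
$- (17 + P{\left(-7,5 \right)}) = - (17 + 2) = \left(-1\right) 19 = -19$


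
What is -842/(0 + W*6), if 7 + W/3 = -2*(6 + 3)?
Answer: 421/225 ≈ 1.8711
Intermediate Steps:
W = -75 (W = -21 + 3*(-2*(6 + 3)) = -21 + 3*(-2*9) = -21 + 3*(-18) = -21 - 54 = -75)
-842/(0 + W*6) = -842/(0 - 75*6) = -842/(0 - 450) = -842/(-450) = -842*(-1/450) = 421/225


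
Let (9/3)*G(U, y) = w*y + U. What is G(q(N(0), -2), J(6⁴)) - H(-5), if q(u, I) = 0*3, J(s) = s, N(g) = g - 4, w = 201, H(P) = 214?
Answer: 86618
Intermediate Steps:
N(g) = -4 + g
q(u, I) = 0
G(U, y) = 67*y + U/3 (G(U, y) = (201*y + U)/3 = (U + 201*y)/3 = 67*y + U/3)
G(q(N(0), -2), J(6⁴)) - H(-5) = (67*6⁴ + (⅓)*0) - 1*214 = (67*1296 + 0) - 214 = (86832 + 0) - 214 = 86832 - 214 = 86618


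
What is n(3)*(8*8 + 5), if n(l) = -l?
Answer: -207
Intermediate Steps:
n(3)*(8*8 + 5) = (-1*3)*(8*8 + 5) = -3*(64 + 5) = -3*69 = -207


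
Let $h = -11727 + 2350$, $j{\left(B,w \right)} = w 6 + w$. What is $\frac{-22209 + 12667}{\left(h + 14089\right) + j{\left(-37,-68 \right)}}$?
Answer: $- \frac{4771}{2118} \approx -2.2526$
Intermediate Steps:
$j{\left(B,w \right)} = 7 w$ ($j{\left(B,w \right)} = 6 w + w = 7 w$)
$h = -9377$
$\frac{-22209 + 12667}{\left(h + 14089\right) + j{\left(-37,-68 \right)}} = \frac{-22209 + 12667}{\left(-9377 + 14089\right) + 7 \left(-68\right)} = - \frac{9542}{4712 - 476} = - \frac{9542}{4236} = \left(-9542\right) \frac{1}{4236} = - \frac{4771}{2118}$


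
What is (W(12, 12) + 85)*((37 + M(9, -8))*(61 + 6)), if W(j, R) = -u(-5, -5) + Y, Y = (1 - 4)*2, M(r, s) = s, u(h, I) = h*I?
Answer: 104922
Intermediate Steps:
u(h, I) = I*h
Y = -6 (Y = -3*2 = -6)
W(j, R) = -31 (W(j, R) = -(-5)*(-5) - 6 = -1*25 - 6 = -25 - 6 = -31)
(W(12, 12) + 85)*((37 + M(9, -8))*(61 + 6)) = (-31 + 85)*((37 - 8)*(61 + 6)) = 54*(29*67) = 54*1943 = 104922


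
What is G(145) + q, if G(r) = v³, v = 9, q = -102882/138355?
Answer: 100757913/138355 ≈ 728.26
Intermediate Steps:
q = -102882/138355 (q = -102882*1/138355 = -102882/138355 ≈ -0.74361)
G(r) = 729 (G(r) = 9³ = 729)
G(145) + q = 729 - 102882/138355 = 100757913/138355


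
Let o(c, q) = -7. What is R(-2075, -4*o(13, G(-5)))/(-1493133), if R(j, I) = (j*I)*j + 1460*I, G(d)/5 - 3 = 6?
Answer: -40199460/497711 ≈ -80.769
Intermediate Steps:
G(d) = 45 (G(d) = 15 + 5*6 = 15 + 30 = 45)
R(j, I) = 1460*I + I*j² (R(j, I) = (I*j)*j + 1460*I = I*j² + 1460*I = 1460*I + I*j²)
R(-2075, -4*o(13, G(-5)))/(-1493133) = ((-4*(-7))*(1460 + (-2075)²))/(-1493133) = (28*(1460 + 4305625))*(-1/1493133) = (28*4307085)*(-1/1493133) = 120598380*(-1/1493133) = -40199460/497711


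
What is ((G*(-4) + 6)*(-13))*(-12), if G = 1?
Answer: 312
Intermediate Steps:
((G*(-4) + 6)*(-13))*(-12) = ((1*(-4) + 6)*(-13))*(-12) = ((-4 + 6)*(-13))*(-12) = (2*(-13))*(-12) = -26*(-12) = 312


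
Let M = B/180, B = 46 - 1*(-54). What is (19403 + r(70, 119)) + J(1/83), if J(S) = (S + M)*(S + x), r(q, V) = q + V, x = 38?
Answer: 1216061312/62001 ≈ 19614.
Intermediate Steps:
B = 100 (B = 46 + 54 = 100)
r(q, V) = V + q
M = 5/9 (M = 100/180 = 100*(1/180) = 5/9 ≈ 0.55556)
J(S) = (38 + S)*(5/9 + S) (J(S) = (S + 5/9)*(S + 38) = (5/9 + S)*(38 + S) = (38 + S)*(5/9 + S))
(19403 + r(70, 119)) + J(1/83) = (19403 + (119 + 70)) + (190/9 + (1/83)**2 + (347/9)/83) = (19403 + 189) + (190/9 + (1/83)**2 + (347/9)*(1/83)) = 19592 + (190/9 + 1/6889 + 347/747) = 19592 + 1337720/62001 = 1216061312/62001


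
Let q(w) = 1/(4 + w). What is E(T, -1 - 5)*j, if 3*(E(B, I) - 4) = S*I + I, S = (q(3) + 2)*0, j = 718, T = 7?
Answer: 1436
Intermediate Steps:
S = 0 (S = (1/(4 + 3) + 2)*0 = (1/7 + 2)*0 = (⅐ + 2)*0 = (15/7)*0 = 0)
E(B, I) = 4 + I/3 (E(B, I) = 4 + (0*I + I)/3 = 4 + (0 + I)/3 = 4 + I/3)
E(T, -1 - 5)*j = (4 + (-1 - 5)/3)*718 = (4 + (⅓)*(-6))*718 = (4 - 2)*718 = 2*718 = 1436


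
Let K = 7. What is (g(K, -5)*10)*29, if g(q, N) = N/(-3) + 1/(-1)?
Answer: 580/3 ≈ 193.33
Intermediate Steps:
g(q, N) = -1 - N/3 (g(q, N) = N*(-⅓) + 1*(-1) = -N/3 - 1 = -1 - N/3)
(g(K, -5)*10)*29 = ((-1 - ⅓*(-5))*10)*29 = ((-1 + 5/3)*10)*29 = ((⅔)*10)*29 = (20/3)*29 = 580/3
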